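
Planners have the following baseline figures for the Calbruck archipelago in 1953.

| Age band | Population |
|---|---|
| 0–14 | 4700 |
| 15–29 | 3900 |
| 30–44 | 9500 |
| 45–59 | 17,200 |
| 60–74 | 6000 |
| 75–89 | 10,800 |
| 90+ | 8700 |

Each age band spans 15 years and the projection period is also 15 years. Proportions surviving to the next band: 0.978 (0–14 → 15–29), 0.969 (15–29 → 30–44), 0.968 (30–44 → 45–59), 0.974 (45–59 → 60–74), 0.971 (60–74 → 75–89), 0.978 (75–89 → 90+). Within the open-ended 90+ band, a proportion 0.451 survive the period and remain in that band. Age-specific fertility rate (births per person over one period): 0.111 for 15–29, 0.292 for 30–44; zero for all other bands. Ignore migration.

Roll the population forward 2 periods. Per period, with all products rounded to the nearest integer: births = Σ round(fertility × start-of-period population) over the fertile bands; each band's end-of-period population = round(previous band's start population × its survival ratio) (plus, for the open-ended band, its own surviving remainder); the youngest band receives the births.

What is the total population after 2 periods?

Period 1.
Births: 3900 * 0.111 = 433  |  9500 * 0.292 = 2774 → 3207
15–29: 4700 * 0.978 = 4597
30–44: 3900 * 0.969 = 3779
45–59: 9500 * 0.968 = 9196
60–74: 17200 * 0.974 = 16753
75–89: 6000 * 0.971 = 5826
90+: 10800 * 0.978 + 8700 * 0.451 = 10562 + 3924 = 14486
→ [3207, 4597, 3779, 9196, 16753, 5826, 14486]
Period 2.
Births: 4597 * 0.111 = 510  |  3779 * 0.292 = 1103 → 1613
15–29: 3207 * 0.978 = 3136
30–44: 4597 * 0.969 = 4454
45–59: 3779 * 0.968 = 3658
60–74: 9196 * 0.974 = 8957
75–89: 16753 * 0.971 = 16267
90+: 5826 * 0.978 + 14486 * 0.451 = 5698 + 6533 = 12231
→ [1613, 3136, 4454, 3658, 8957, 16267, 12231]
Total after period 2: 1613 + 3136 + 4454 + 3658 + 8957 + 16267 + 12231 = 50316

50316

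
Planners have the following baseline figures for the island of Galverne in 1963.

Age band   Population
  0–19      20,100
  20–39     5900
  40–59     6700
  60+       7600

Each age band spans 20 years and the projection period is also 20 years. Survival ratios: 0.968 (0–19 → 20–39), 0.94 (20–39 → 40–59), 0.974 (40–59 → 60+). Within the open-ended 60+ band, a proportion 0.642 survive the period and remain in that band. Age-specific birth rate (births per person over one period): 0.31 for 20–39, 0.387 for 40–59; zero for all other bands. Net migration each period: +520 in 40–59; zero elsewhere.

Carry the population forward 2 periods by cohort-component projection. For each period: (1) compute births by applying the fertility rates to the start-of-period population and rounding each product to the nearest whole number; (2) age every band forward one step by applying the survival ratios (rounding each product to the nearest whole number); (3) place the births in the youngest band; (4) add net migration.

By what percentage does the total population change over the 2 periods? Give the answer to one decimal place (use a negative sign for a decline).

10.9

Numbering the bands 1..4 from youngest to oldest:
[period 1]
Births: 5900 * 0.31 = 1829, 6700 * 0.387 = 2593 — total 4422
Band 2: 20100 * 0.968 = 19457
Band 3: 5900 * 0.94 = 5546
Band 4: 6700 * 0.974 + 7600 * 0.642 = 6526 + 4879 = 11405
Net migration: Band 3 + 520 → 6066
→ [4422, 19457, 6066, 11405]
[period 2]
Births: 19457 * 0.31 = 6032, 6066 * 0.387 = 2348 — total 8380
Band 2: 4422 * 0.968 = 4280
Band 3: 19457 * 0.94 = 18290
Band 4: 6066 * 0.974 + 11405 * 0.642 = 5908 + 7322 = 13230
Net migration: Band 3 + 520 → 18810
→ [8380, 4280, 18810, 13230]
Total: 40300 → 44700; change = 4400; percentage change = 10.9%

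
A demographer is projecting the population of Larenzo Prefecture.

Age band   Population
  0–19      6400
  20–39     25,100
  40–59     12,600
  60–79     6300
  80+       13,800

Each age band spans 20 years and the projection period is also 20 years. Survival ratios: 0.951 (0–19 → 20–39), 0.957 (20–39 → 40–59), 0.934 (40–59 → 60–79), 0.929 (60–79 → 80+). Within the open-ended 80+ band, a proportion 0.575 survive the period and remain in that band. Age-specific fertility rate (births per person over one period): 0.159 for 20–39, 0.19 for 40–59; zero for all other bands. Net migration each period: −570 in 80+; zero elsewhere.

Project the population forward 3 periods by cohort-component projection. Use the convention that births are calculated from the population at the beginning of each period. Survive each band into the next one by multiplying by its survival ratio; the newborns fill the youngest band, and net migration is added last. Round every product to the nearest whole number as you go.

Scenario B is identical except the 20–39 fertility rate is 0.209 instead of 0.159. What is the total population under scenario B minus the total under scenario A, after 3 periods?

Let group 1 be 0–19 through group 5 = 80+.
[period 1]
Births: 25100 × 0.159 = 3991 ; 12600 × 0.19 = 2394 → total 6385
Group 2: 6400 × 0.951 = 6086
Group 3: 25100 × 0.957 = 24021
Group 4: 12600 × 0.934 = 11768
Group 5: 6300 × 0.929 + 13800 × 0.575 = 5853 + 7935 = 13788
Net migration: Group 5 − 570 → 13218
Giving 6385 / 6086 / 24021 / 11768 / 13218.
[period 2]
Births: 6086 × 0.159 = 968 ; 24021 × 0.19 = 4564 → total 5532
Group 2: 6385 × 0.951 = 6072
Group 3: 6086 × 0.957 = 5824
Group 4: 24021 × 0.934 = 22436
Group 5: 11768 × 0.929 + 13218 × 0.575 = 10932 + 7600 = 18532
Net migration: Group 5 − 570 → 17962
Giving 5532 / 6072 / 5824 / 22436 / 17962.
[period 3]
Births: 6072 × 0.159 = 965 ; 5824 × 0.19 = 1107 → total 2072
Group 2: 5532 × 0.951 = 5261
Group 3: 6072 × 0.957 = 5811
Group 4: 5824 × 0.934 = 5440
Group 5: 22436 × 0.929 + 17962 × 0.575 = 20843 + 10328 = 31171
Net migration: Group 5 − 570 → 30601
Giving 2072 / 5261 / 5811 / 5440 / 30601.
Scenario A total after 3 periods: 49185
Scenario B projection —
[period 1]
Births: 25100 × 0.209 = 5246 ; 12600 × 0.19 = 2394 → total 7640
Group 2: 6400 × 0.951 = 6086
Group 3: 25100 × 0.957 = 24021
Group 4: 12600 × 0.934 = 11768
Group 5: 6300 × 0.929 + 13800 × 0.575 = 5853 + 7935 = 13788
Net migration: Group 5 − 570 → 13218
Giving 7640 / 6086 / 24021 / 11768 / 13218.
[period 2]
Births: 6086 × 0.209 = 1272 ; 24021 × 0.19 = 4564 → total 5836
Group 2: 7640 × 0.951 = 7266
Group 3: 6086 × 0.957 = 5824
Group 4: 24021 × 0.934 = 22436
Group 5: 11768 × 0.929 + 13218 × 0.575 = 10932 + 7600 = 18532
Net migration: Group 5 − 570 → 17962
Giving 5836 / 7266 / 5824 / 22436 / 17962.
[period 3]
Births: 7266 × 0.209 = 1519 ; 5824 × 0.19 = 1107 → total 2626
Group 2: 5836 × 0.951 = 5550
Group 3: 7266 × 0.957 = 6954
Group 4: 5824 × 0.934 = 5440
Group 5: 22436 × 0.929 + 17962 × 0.575 = 20843 + 10328 = 31171
Net migration: Group 5 − 570 → 30601
Giving 2626 / 5550 / 6954 / 5440 / 30601.
Scenario B total after 3 periods: 51171
Difference B − A = 51171 − 49185 = 1986

1986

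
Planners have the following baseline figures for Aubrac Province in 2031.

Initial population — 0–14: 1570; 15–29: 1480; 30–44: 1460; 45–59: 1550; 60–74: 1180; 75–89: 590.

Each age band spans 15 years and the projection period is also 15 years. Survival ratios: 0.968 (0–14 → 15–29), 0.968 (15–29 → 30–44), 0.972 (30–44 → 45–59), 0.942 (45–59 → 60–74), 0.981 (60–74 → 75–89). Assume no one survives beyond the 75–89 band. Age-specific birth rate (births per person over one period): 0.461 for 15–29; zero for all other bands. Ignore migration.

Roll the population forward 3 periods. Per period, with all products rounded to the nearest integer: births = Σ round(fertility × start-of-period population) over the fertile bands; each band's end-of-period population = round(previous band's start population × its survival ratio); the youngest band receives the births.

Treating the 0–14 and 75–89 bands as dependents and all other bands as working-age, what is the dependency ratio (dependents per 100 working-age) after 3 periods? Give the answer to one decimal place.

39.8

Let group 1 be 0–14 through group 6 = 75–89.
Period 1.
Births: 1480 * 0.461 = 682
Group 2: 1570 * 0.968 = 1520
Group 3: 1480 * 0.968 = 1433
Group 4: 1460 * 0.972 = 1419
Group 5: 1550 * 0.942 = 1460
Group 6: 1180 * 0.981 = 1158
→ [682, 1520, 1433, 1419, 1460, 1158]
Period 2.
Births: 1520 * 0.461 = 701
Group 2: 682 * 0.968 = 660
Group 3: 1520 * 0.968 = 1471
Group 4: 1433 * 0.972 = 1393
Group 5: 1419 * 0.942 = 1337
Group 6: 1460 * 0.981 = 1432
→ [701, 660, 1471, 1393, 1337, 1432]
Period 3.
Births: 660 * 0.461 = 304
Group 2: 701 * 0.968 = 679
Group 3: 660 * 0.968 = 639
Group 4: 1471 * 0.972 = 1430
Group 5: 1393 * 0.942 = 1312
Group 6: 1337 * 0.981 = 1312
→ [304, 679, 639, 1430, 1312, 1312]
Dependents (band 0–14 + band 75–89) = 304 + 1312 = 1616; working-age = 4060; ratio = 1616/4060 × 100 = 39.8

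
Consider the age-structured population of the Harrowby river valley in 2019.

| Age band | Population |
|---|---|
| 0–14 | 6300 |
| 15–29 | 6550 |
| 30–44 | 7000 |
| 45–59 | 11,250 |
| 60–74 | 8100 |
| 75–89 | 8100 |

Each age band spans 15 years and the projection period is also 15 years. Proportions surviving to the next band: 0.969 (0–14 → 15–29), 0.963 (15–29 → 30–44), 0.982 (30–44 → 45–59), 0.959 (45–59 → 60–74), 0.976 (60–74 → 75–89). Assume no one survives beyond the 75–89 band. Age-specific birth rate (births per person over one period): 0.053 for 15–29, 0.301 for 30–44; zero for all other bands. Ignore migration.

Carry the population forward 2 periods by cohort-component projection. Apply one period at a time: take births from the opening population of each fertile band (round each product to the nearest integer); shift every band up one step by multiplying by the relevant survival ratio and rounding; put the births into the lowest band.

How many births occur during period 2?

Period 1.
Births: 6550 × 0.053 = 347, 7000 × 0.301 = 2107 — total 2454
15–29: 6300 × 0.969 = 6105
30–44: 6550 × 0.963 = 6308
45–59: 7000 × 0.982 = 6874
60–74: 11250 × 0.959 = 10789
75–89: 8100 × 0.976 = 7906
Population now: 0–14=2454, 15–29=6105, 30–44=6308, 45–59=6874, 60–74=10789, 75–89=7906
Period 2.
Births: 6105 × 0.053 = 324, 6308 × 0.301 = 1899 — total 2223
15–29: 2454 × 0.969 = 2378
30–44: 6105 × 0.963 = 5879
45–59: 6308 × 0.982 = 6194
60–74: 6874 × 0.959 = 6592
75–89: 10789 × 0.976 = 10530
Population now: 0–14=2223, 15–29=2378, 30–44=5879, 45–59=6194, 60–74=6592, 75–89=10530

2223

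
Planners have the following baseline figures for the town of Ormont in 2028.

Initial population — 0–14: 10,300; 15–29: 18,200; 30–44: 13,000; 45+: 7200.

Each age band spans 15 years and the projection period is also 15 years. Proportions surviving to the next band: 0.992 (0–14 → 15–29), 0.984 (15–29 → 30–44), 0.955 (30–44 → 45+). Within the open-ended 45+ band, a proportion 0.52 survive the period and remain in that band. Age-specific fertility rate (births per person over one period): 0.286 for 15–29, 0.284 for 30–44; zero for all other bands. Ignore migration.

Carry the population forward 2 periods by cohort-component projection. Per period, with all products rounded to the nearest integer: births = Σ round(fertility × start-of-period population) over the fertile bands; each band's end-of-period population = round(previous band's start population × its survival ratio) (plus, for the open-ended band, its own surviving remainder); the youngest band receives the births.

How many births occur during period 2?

8008

Call the groups 1 to 4, youngest first.
— Period 1 —
Births: 18200 * 0.286 = 5205 ; 13000 * 0.284 = 3692 — total 8897
Group 2: 10300 * 0.992 = 10218
Group 3: 18200 * 0.984 = 17909
Group 4: 13000 * 0.955 + 7200 * 0.52 = 12415 + 3744 = 16159
Giving 8897 / 10218 / 17909 / 16159.
— Period 2 —
Births: 10218 * 0.286 = 2922 ; 17909 * 0.284 = 5086 — total 8008
Group 2: 8897 * 0.992 = 8826
Group 3: 10218 * 0.984 = 10055
Group 4: 17909 * 0.955 + 16159 * 0.52 = 17103 + 8403 = 25506
Giving 8008 / 8826 / 10055 / 25506.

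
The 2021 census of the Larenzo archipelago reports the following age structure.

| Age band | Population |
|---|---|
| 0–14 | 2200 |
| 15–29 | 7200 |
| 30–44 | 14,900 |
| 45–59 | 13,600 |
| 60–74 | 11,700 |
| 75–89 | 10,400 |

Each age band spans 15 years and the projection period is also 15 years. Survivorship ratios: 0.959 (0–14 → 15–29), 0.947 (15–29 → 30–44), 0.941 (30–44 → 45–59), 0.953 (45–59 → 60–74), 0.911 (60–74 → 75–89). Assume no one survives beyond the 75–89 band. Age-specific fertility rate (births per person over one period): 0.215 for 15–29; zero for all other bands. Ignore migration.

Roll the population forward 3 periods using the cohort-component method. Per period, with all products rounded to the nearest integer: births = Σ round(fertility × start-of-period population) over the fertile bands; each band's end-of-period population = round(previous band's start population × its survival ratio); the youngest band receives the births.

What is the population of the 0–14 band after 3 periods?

Call the groups 1 to 6, youngest first.
Period 1:
Births: 7200 × 0.215 = 1548
Group 2: 2200 × 0.959 = 2110
Group 3: 7200 × 0.947 = 6818
Group 4: 14900 × 0.941 = 14021
Group 5: 13600 × 0.953 = 12961
Group 6: 11700 × 0.911 = 10659
→ [1548, 2110, 6818, 14021, 12961, 10659]
Period 2:
Births: 2110 × 0.215 = 454
Group 2: 1548 × 0.959 = 1485
Group 3: 2110 × 0.947 = 1998
Group 4: 6818 × 0.941 = 6416
Group 5: 14021 × 0.953 = 13362
Group 6: 12961 × 0.911 = 11807
→ [454, 1485, 1998, 6416, 13362, 11807]
Period 3:
Births: 1485 × 0.215 = 319
Group 2: 454 × 0.959 = 435
Group 3: 1485 × 0.947 = 1406
Group 4: 1998 × 0.941 = 1880
Group 5: 6416 × 0.953 = 6114
Group 6: 13362 × 0.911 = 12173
→ [319, 435, 1406, 1880, 6114, 12173]

319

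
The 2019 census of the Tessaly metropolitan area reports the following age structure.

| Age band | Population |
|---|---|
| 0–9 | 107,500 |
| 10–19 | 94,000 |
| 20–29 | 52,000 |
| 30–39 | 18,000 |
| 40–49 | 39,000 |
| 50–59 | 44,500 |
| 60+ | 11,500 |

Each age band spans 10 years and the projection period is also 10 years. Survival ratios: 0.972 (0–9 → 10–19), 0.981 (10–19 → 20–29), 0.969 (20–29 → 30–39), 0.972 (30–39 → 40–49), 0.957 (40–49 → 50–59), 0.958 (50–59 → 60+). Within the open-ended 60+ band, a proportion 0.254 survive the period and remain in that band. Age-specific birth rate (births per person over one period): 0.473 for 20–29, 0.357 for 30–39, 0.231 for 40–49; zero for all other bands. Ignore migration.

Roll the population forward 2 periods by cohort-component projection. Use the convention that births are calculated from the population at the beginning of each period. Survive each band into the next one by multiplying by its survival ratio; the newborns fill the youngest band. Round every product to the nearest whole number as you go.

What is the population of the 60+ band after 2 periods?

47325

Period 1.
Births: 52000 × 0.473 = 24596  |  18000 × 0.357 = 6426  |  39000 × 0.231 = 9009 ⇒ total 40031
10–19: 107500 × 0.972 = 104490
20–29: 94000 × 0.981 = 92214
30–39: 52000 × 0.969 = 50388
40–49: 18000 × 0.972 = 17496
50–59: 39000 × 0.957 = 37323
60+: 44500 × 0.958 + 11500 × 0.254 = 42631 + 2921 = 45552
→ [40031, 104490, 92214, 50388, 17496, 37323, 45552]
Period 2.
Births: 92214 × 0.473 = 43617  |  50388 × 0.357 = 17989  |  17496 × 0.231 = 4042 ⇒ total 65648
10–19: 40031 × 0.972 = 38910
20–29: 104490 × 0.981 = 102505
30–39: 92214 × 0.969 = 89355
40–49: 50388 × 0.972 = 48977
50–59: 17496 × 0.957 = 16744
60+: 37323 × 0.958 + 45552 × 0.254 = 35755 + 11570 = 47325
→ [65648, 38910, 102505, 89355, 48977, 16744, 47325]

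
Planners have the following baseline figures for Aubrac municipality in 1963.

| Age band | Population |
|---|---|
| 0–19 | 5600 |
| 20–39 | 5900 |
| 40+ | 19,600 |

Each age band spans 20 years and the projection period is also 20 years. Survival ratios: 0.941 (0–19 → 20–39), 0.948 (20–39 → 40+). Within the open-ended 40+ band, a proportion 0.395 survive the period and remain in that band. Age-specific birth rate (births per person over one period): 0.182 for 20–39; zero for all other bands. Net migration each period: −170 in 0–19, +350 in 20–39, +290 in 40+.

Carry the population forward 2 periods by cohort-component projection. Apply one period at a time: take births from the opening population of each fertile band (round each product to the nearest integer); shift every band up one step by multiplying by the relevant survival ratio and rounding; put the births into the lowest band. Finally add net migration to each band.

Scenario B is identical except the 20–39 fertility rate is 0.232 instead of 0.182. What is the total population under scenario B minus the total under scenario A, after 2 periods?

— Period 1 —
Births: 5900 × 0.182 = 1074
20–39: 5600 × 0.941 = 5270
40+: 5900 × 0.948 + 19600 × 0.395 = 5593 + 7742 = 13335
Net migration: 0–19 − 170 → 904; 20–39 + 350 → 5620; 40+ + 290 → 13625
Population now: 0–19=904, 20–39=5620, 40+=13625
— Period 2 —
Births: 5620 × 0.182 = 1023
20–39: 904 × 0.941 = 851
40+: 5620 × 0.948 + 13625 × 0.395 = 5328 + 5382 = 10710
Net migration: 0–19 − 170 → 853; 20–39 + 350 → 1201; 40+ + 290 → 11000
Population now: 0–19=853, 20–39=1201, 40+=11000
Scenario A total after 2 periods: 13054
Scenario B projection —
— Period 1 —
Births: 5900 × 0.232 = 1369
20–39: 5600 × 0.941 = 5270
40+: 5900 × 0.948 + 19600 × 0.395 = 5593 + 7742 = 13335
Net migration: 0–19 − 170 → 1199; 20–39 + 350 → 5620; 40+ + 290 → 13625
Population now: 0–19=1199, 20–39=5620, 40+=13625
— Period 2 —
Births: 5620 × 0.232 = 1304
20–39: 1199 × 0.941 = 1128
40+: 5620 × 0.948 + 13625 × 0.395 = 5328 + 5382 = 10710
Net migration: 0–19 − 170 → 1134; 20–39 + 350 → 1478; 40+ + 290 → 11000
Population now: 0–19=1134, 20–39=1478, 40+=11000
Scenario B total after 2 periods: 13612
Difference B − A = 13612 − 13054 = 558

558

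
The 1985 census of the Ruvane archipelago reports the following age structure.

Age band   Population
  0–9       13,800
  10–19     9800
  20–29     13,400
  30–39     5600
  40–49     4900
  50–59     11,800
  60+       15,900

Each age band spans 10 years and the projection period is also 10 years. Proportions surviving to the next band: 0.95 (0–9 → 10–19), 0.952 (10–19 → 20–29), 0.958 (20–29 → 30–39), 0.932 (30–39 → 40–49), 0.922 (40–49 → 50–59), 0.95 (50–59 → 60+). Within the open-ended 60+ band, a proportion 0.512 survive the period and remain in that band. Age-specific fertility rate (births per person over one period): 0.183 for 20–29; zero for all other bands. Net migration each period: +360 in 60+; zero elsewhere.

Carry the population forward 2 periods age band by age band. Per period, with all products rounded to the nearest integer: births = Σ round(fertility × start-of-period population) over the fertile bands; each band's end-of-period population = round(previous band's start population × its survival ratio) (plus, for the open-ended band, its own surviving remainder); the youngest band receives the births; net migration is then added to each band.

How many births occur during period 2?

Let band 1 be 0–9 through band 7 = 60+.
Period 1.
Births: 13400 × 0.183 = 2452
Band 2: 13800 × 0.95 = 13110
Band 3: 9800 × 0.952 = 9330
Band 4: 13400 × 0.958 = 12837
Band 5: 5600 × 0.932 = 5219
Band 6: 4900 × 0.922 = 4518
Band 7: 11800 × 0.95 + 15900 × 0.512 = 11210 + 8141 = 19351
Net migration: Band 7 + 360 → 19711
→ [2452, 13110, 9330, 12837, 5219, 4518, 19711]
Period 2.
Births: 9330 × 0.183 = 1707
Band 2: 2452 × 0.95 = 2329
Band 3: 13110 × 0.952 = 12481
Band 4: 9330 × 0.958 = 8938
Band 5: 12837 × 0.932 = 11964
Band 6: 5219 × 0.922 = 4812
Band 7: 4518 × 0.95 + 19711 × 0.512 = 4292 + 10092 = 14384
Net migration: Band 7 + 360 → 14744
→ [1707, 2329, 12481, 8938, 11964, 4812, 14744]

1707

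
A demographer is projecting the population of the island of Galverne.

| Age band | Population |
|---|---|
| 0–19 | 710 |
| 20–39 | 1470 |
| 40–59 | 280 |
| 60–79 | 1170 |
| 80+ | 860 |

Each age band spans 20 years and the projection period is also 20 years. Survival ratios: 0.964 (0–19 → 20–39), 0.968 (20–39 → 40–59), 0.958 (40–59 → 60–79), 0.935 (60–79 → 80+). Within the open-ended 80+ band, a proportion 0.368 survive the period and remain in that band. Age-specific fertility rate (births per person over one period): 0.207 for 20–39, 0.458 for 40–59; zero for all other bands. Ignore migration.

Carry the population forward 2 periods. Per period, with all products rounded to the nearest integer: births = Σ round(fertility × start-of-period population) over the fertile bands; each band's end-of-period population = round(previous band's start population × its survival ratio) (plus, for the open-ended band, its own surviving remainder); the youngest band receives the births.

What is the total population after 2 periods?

4005

After projecting period 1:
Births: 1470 × 0.207 = 304, 280 × 0.458 = 128 → total 432
20–39: 710 × 0.964 = 684
40–59: 1470 × 0.968 = 1423
60–79: 280 × 0.958 = 268
80+: 1170 × 0.935 + 860 × 0.368 = 1094 + 316 = 1410
Population now: 0–19=432, 20–39=684, 40–59=1423, 60–79=268, 80+=1410
After projecting period 2:
Births: 684 × 0.207 = 142, 1423 × 0.458 = 652 → total 794
20–39: 432 × 0.964 = 416
40–59: 684 × 0.968 = 662
60–79: 1423 × 0.958 = 1363
80+: 268 × 0.935 + 1410 × 0.368 = 251 + 519 = 770
Population now: 0–19=794, 20–39=416, 40–59=662, 60–79=1363, 80+=770
Total after period 2: 794 + 416 + 662 + 1363 + 770 = 4005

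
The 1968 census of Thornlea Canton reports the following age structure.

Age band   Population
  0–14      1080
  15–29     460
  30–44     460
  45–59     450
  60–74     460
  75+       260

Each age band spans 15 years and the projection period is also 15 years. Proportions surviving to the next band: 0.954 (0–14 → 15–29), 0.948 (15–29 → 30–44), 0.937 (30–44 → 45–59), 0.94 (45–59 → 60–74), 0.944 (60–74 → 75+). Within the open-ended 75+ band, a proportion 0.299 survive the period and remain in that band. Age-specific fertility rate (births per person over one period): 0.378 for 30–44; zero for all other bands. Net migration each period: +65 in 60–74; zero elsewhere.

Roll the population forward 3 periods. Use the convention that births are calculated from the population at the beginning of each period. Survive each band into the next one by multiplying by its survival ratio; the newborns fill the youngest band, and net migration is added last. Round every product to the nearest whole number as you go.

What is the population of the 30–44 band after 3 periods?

157

[period 1]
Births: 460 × 0.378 = 174
15–29: 1080 × 0.954 = 1030
30–44: 460 × 0.948 = 436
45–59: 460 × 0.937 = 431
60–74: 450 × 0.94 = 423
75+: 460 × 0.944 + 260 × 0.299 = 434 + 78 = 512
Net migration: 60–74 + 65 → 488
End of period: [174, 1030, 436, 431, 488, 512]
[period 2]
Births: 436 × 0.378 = 165
15–29: 174 × 0.954 = 166
30–44: 1030 × 0.948 = 976
45–59: 436 × 0.937 = 409
60–74: 431 × 0.94 = 405
75+: 488 × 0.944 + 512 × 0.299 = 461 + 153 = 614
Net migration: 60–74 + 65 → 470
End of period: [165, 166, 976, 409, 470, 614]
[period 3]
Births: 976 × 0.378 = 369
15–29: 165 × 0.954 = 157
30–44: 166 × 0.948 = 157
45–59: 976 × 0.937 = 915
60–74: 409 × 0.94 = 384
75+: 470 × 0.944 + 614 × 0.299 = 444 + 184 = 628
Net migration: 60–74 + 65 → 449
End of period: [369, 157, 157, 915, 449, 628]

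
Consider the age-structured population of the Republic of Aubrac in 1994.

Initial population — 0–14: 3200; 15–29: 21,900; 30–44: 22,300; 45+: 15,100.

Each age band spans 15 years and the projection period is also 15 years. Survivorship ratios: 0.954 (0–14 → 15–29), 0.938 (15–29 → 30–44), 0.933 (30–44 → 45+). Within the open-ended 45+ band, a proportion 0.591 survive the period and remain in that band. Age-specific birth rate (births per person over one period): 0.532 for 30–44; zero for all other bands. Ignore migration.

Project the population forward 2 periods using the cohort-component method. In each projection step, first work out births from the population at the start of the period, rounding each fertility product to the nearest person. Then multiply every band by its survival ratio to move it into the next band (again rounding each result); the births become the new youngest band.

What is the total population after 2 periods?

61846

Period 1:
Births: 22300 × 0.532 = 11864
15–29: 3200 × 0.954 = 3053
30–44: 21900 × 0.938 = 20542
45+: 22300 × 0.933 + 15100 × 0.591 = 20806 + 8924 = 29730
→ [11864, 3053, 20542, 29730]
Period 2:
Births: 20542 × 0.532 = 10928
15–29: 11864 × 0.954 = 11318
30–44: 3053 × 0.938 = 2864
45+: 20542 × 0.933 + 29730 × 0.591 = 19166 + 17570 = 36736
→ [10928, 11318, 2864, 36736]
Total after period 2: 10928 + 11318 + 2864 + 36736 = 61846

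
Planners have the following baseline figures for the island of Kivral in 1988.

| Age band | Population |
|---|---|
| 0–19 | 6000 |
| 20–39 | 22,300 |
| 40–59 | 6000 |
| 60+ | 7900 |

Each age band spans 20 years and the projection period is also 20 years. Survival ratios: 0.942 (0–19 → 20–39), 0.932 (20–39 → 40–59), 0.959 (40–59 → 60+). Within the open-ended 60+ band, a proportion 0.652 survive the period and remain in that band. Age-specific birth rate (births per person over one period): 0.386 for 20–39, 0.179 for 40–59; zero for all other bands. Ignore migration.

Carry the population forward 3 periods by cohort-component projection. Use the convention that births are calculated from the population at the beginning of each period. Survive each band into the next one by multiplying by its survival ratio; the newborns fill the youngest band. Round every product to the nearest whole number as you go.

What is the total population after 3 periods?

41206

Let band 1 be 0–19 through band 4 = 60+.
— Period 1 —
Births: 22300 * 0.386 = 8608  |  6000 * 0.179 = 1074 → 9682
Band 2: 6000 * 0.942 = 5652
Band 3: 22300 * 0.932 = 20784
Band 4: 6000 * 0.959 + 7900 * 0.652 = 5754 + 5151 = 10905
Population now: 0–19=9682, 20–39=5652, 40–59=20784, 60+=10905
— Period 2 —
Births: 5652 * 0.386 = 2182  |  20784 * 0.179 = 3720 → 5902
Band 2: 9682 * 0.942 = 9120
Band 3: 5652 * 0.932 = 5268
Band 4: 20784 * 0.959 + 10905 * 0.652 = 19932 + 7110 = 27042
Population now: 0–19=5902, 20–39=9120, 40–59=5268, 60+=27042
— Period 3 —
Births: 9120 * 0.386 = 3520  |  5268 * 0.179 = 943 → 4463
Band 2: 5902 * 0.942 = 5560
Band 3: 9120 * 0.932 = 8500
Band 4: 5268 * 0.959 + 27042 * 0.652 = 5052 + 17631 = 22683
Population now: 0–19=4463, 20–39=5560, 40–59=8500, 60+=22683
Total after period 3: 4463 + 5560 + 8500 + 22683 = 41206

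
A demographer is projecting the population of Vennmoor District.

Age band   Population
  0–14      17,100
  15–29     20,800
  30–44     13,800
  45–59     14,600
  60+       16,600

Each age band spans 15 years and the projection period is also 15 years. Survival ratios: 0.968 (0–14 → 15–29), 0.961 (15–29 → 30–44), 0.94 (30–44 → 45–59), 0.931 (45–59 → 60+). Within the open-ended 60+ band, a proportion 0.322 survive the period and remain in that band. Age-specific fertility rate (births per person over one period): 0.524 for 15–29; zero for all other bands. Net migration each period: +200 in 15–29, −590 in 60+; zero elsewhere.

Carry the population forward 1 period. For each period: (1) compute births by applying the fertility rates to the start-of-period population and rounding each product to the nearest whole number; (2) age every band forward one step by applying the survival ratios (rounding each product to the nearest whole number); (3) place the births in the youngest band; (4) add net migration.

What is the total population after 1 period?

78961

After projecting period 1:
Births: 20800 * 0.524 = 10899
15–29: 17100 * 0.968 = 16553
30–44: 20800 * 0.961 = 19989
45–59: 13800 * 0.94 = 12972
60+: 14600 * 0.931 + 16600 * 0.322 = 13593 + 5345 = 18938
Net migration: 15–29 + 200 → 16753; 60+ − 590 → 18348
End of period: [10899, 16753, 19989, 12972, 18348]
Total after period 1: 10899 + 16753 + 19989 + 12972 + 18348 = 78961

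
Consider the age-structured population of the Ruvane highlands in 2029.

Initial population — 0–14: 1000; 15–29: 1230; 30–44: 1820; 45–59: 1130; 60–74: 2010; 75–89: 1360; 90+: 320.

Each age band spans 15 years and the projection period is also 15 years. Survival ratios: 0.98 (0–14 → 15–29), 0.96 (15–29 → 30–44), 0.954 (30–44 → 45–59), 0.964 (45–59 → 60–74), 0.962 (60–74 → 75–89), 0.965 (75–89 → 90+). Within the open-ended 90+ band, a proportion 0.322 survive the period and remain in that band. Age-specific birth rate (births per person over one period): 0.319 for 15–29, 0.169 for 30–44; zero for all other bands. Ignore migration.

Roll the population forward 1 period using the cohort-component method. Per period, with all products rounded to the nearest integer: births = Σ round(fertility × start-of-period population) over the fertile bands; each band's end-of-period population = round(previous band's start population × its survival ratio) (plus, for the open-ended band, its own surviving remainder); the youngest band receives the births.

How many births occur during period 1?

Period 1:
Births: 1230 * 0.319 = 392 ; 1820 * 0.169 = 308 — total 700
15–29: 1000 * 0.98 = 980
30–44: 1230 * 0.96 = 1181
45–59: 1820 * 0.954 = 1736
60–74: 1130 * 0.964 = 1089
75–89: 2010 * 0.962 = 1934
90+: 1360 * 0.965 + 320 * 0.322 = 1312 + 103 = 1415
End of period: [700, 980, 1181, 1736, 1089, 1934, 1415]

700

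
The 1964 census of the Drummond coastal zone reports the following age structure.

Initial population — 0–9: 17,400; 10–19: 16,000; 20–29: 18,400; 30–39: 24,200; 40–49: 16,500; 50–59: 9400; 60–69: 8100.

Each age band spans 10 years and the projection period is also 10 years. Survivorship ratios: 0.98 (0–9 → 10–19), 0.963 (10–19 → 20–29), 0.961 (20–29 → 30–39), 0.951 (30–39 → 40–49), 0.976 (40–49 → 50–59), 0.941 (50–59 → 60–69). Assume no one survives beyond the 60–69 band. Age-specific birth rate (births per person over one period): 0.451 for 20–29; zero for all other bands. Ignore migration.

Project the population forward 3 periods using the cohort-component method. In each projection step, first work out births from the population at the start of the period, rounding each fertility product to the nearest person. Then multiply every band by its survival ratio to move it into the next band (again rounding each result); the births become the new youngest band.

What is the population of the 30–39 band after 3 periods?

Numbering the groups 1..7 from youngest to oldest:
After projecting period 1:
Births: 18400 * 0.451 = 8298
Group 2: 17400 * 0.98 = 17052
Group 3: 16000 * 0.963 = 15408
Group 4: 18400 * 0.961 = 17682
Group 5: 24200 * 0.951 = 23014
Group 6: 16500 * 0.976 = 16104
Group 7: 9400 * 0.941 = 8845
End of period: [8298, 17052, 15408, 17682, 23014, 16104, 8845]
After projecting period 2:
Births: 15408 * 0.451 = 6949
Group 2: 8298 * 0.98 = 8132
Group 3: 17052 * 0.963 = 16421
Group 4: 15408 * 0.961 = 14807
Group 5: 17682 * 0.951 = 16816
Group 6: 23014 * 0.976 = 22462
Group 7: 16104 * 0.941 = 15154
End of period: [6949, 8132, 16421, 14807, 16816, 22462, 15154]
After projecting period 3:
Births: 16421 * 0.451 = 7406
Group 2: 6949 * 0.98 = 6810
Group 3: 8132 * 0.963 = 7831
Group 4: 16421 * 0.961 = 15781
Group 5: 14807 * 0.951 = 14081
Group 6: 16816 * 0.976 = 16412
Group 7: 22462 * 0.941 = 21137
End of period: [7406, 6810, 7831, 15781, 14081, 16412, 21137]

15781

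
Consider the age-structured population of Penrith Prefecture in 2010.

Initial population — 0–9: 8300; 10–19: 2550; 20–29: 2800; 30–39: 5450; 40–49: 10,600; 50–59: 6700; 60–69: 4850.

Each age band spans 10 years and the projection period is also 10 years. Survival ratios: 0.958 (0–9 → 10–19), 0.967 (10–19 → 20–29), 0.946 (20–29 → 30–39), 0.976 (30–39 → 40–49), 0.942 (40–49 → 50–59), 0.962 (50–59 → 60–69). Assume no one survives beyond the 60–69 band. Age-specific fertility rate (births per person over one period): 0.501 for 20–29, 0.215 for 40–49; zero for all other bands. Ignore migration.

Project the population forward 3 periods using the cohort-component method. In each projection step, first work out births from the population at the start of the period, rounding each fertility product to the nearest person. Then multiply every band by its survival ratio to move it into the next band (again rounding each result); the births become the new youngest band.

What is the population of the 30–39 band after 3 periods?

Period 1.
Births: 2800 * 0.501 = 1403 ; 10600 * 0.215 = 2279 ⇒ total 3682
10–19: 8300 * 0.958 = 7951
20–29: 2550 * 0.967 = 2466
30–39: 2800 * 0.946 = 2649
40–49: 5450 * 0.976 = 5319
50–59: 10600 * 0.942 = 9985
60–69: 6700 * 0.962 = 6445
End of period: [3682, 7951, 2466, 2649, 5319, 9985, 6445]
Period 2.
Births: 2466 * 0.501 = 1235 ; 5319 * 0.215 = 1144 ⇒ total 2379
10–19: 3682 * 0.958 = 3527
20–29: 7951 * 0.967 = 7689
30–39: 2466 * 0.946 = 2333
40–49: 2649 * 0.976 = 2585
50–59: 5319 * 0.942 = 5010
60–69: 9985 * 0.962 = 9606
End of period: [2379, 3527, 7689, 2333, 2585, 5010, 9606]
Period 3.
Births: 7689 * 0.501 = 3852 ; 2585 * 0.215 = 556 ⇒ total 4408
10–19: 2379 * 0.958 = 2279
20–29: 3527 * 0.967 = 3411
30–39: 7689 * 0.946 = 7274
40–49: 2333 * 0.976 = 2277
50–59: 2585 * 0.942 = 2435
60–69: 5010 * 0.962 = 4820
End of period: [4408, 2279, 3411, 7274, 2277, 2435, 4820]

7274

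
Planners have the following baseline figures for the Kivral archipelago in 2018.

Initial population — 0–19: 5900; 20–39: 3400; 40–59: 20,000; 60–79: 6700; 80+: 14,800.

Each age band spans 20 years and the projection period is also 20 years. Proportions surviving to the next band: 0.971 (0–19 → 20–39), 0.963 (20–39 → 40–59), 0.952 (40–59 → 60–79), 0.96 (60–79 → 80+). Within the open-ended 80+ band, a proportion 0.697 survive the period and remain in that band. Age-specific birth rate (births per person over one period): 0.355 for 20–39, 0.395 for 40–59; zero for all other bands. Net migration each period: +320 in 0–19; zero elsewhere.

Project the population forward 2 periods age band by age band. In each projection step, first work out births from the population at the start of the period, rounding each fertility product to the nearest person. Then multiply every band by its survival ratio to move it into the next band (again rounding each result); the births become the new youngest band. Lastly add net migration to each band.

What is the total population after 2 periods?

51386

[period 1]
Births: 3400 × 0.355 = 1207  |  20000 × 0.395 = 7900 ⇒ total 9107
20–39: 5900 × 0.971 = 5729
40–59: 3400 × 0.963 = 3274
60–79: 20000 × 0.952 = 19040
80+: 6700 × 0.96 + 14800 × 0.697 = 6432 + 10316 = 16748
Net migration: 0–19 + 320 → 9427
End of period: [9427, 5729, 3274, 19040, 16748]
[period 2]
Births: 5729 × 0.355 = 2034  |  3274 × 0.395 = 1293 ⇒ total 3327
20–39: 9427 × 0.971 = 9154
40–59: 5729 × 0.963 = 5517
60–79: 3274 × 0.952 = 3117
80+: 19040 × 0.96 + 16748 × 0.697 = 18278 + 11673 = 29951
Net migration: 0–19 + 320 → 3647
End of period: [3647, 9154, 5517, 3117, 29951]
Total after period 2: 3647 + 9154 + 5517 + 3117 + 29951 = 51386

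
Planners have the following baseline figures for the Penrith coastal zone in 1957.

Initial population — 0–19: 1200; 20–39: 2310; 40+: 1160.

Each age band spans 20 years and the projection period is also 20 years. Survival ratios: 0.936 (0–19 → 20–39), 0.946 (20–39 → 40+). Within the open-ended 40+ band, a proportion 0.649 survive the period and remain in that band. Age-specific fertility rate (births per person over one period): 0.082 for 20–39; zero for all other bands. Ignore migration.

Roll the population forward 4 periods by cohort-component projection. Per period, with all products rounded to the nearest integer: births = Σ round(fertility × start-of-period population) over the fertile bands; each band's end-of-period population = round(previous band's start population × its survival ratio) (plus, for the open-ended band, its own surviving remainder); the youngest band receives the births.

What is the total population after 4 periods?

1461

Numbering the bands 1..3 from youngest to oldest:
After projecting period 1:
Births: 2310 × 0.082 = 189
Band 2: 1200 × 0.936 = 1123
Band 3: 2310 × 0.946 + 1160 × 0.649 = 2185 + 753 = 2938
Giving 189 / 1123 / 2938.
After projecting period 2:
Births: 1123 × 0.082 = 92
Band 2: 189 × 0.936 = 177
Band 3: 1123 × 0.946 + 2938 × 0.649 = 1062 + 1907 = 2969
Giving 92 / 177 / 2969.
After projecting period 3:
Births: 177 × 0.082 = 15
Band 2: 92 × 0.936 = 86
Band 3: 177 × 0.946 + 2969 × 0.649 = 167 + 1927 = 2094
Giving 15 / 86 / 2094.
After projecting period 4:
Births: 86 × 0.082 = 7
Band 2: 15 × 0.936 = 14
Band 3: 86 × 0.946 + 2094 × 0.649 = 81 + 1359 = 1440
Giving 7 / 14 / 1440.
Total after period 4: 7 + 14 + 1440 = 1461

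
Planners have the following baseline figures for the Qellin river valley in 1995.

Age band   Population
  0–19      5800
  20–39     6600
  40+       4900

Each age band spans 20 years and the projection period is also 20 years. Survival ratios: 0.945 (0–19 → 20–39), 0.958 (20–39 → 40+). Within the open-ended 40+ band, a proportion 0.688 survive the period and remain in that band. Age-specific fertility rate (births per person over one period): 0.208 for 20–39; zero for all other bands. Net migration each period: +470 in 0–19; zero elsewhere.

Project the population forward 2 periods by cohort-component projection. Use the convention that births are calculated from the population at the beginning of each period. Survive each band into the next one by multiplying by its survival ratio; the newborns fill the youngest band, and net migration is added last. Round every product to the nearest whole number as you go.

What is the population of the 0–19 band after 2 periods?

1610

Period 1:
Births: 6600 * 0.208 = 1373
20–39: 5800 * 0.945 = 5481
40+: 6600 * 0.958 + 4900 * 0.688 = 6323 + 3371 = 9694
Net migration: 0–19 + 470 → 1843
Giving 1843 / 5481 / 9694.
Period 2:
Births: 5481 * 0.208 = 1140
20–39: 1843 * 0.945 = 1742
40+: 5481 * 0.958 + 9694 * 0.688 = 5251 + 6669 = 11920
Net migration: 0–19 + 470 → 1610
Giving 1610 / 1742 / 11920.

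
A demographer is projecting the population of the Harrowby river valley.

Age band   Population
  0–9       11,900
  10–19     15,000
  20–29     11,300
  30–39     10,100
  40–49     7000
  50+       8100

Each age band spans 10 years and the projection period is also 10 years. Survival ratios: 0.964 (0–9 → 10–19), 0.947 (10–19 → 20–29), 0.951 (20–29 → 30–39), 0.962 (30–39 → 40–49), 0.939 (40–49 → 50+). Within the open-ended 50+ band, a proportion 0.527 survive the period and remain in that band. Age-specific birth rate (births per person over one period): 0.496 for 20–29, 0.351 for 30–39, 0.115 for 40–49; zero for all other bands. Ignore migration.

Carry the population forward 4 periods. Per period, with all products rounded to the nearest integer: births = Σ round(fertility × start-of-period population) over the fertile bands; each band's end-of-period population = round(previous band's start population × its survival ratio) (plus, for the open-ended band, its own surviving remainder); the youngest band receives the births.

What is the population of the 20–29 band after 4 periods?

10895

After projecting period 1:
Births: 11300 × 0.496 = 5605 ; 10100 × 0.351 = 3545 ; 7000 × 0.115 = 805 ⇒ total 9955
10–19: 11900 × 0.964 = 11472
20–29: 15000 × 0.947 = 14205
30–39: 11300 × 0.951 = 10746
40–49: 10100 × 0.962 = 9716
50+: 7000 × 0.939 + 8100 × 0.527 = 6573 + 4269 = 10842
End of period: [9955, 11472, 14205, 10746, 9716, 10842]
After projecting period 2:
Births: 14205 × 0.496 = 7046 ; 10746 × 0.351 = 3772 ; 9716 × 0.115 = 1117 ⇒ total 11935
10–19: 9955 × 0.964 = 9597
20–29: 11472 × 0.947 = 10864
30–39: 14205 × 0.951 = 13509
40–49: 10746 × 0.962 = 10338
50+: 9716 × 0.939 + 10842 × 0.527 = 9123 + 5714 = 14837
End of period: [11935, 9597, 10864, 13509, 10338, 14837]
After projecting period 3:
Births: 10864 × 0.496 = 5389 ; 13509 × 0.351 = 4742 ; 10338 × 0.115 = 1189 ⇒ total 11320
10–19: 11935 × 0.964 = 11505
20–29: 9597 × 0.947 = 9088
30–39: 10864 × 0.951 = 10332
40–49: 13509 × 0.962 = 12996
50+: 10338 × 0.939 + 14837 × 0.527 = 9707 + 7819 = 17526
End of period: [11320, 11505, 9088, 10332, 12996, 17526]
After projecting period 4:
Births: 9088 × 0.496 = 4508 ; 10332 × 0.351 = 3627 ; 12996 × 0.115 = 1495 ⇒ total 9630
10–19: 11320 × 0.964 = 10912
20–29: 11505 × 0.947 = 10895
30–39: 9088 × 0.951 = 8643
40–49: 10332 × 0.962 = 9939
50+: 12996 × 0.939 + 17526 × 0.527 = 12203 + 9236 = 21439
End of period: [9630, 10912, 10895, 8643, 9939, 21439]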